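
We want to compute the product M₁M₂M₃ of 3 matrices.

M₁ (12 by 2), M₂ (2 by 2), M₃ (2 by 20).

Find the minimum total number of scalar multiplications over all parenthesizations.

Order (M₁(M₂M₃)): (M₂M₃): 2×2 by 2×20 → 2×20, cost 2·2·20 = 80; (M₁(M₂M₃)): 12×2 by 2×20 → 12×20, cost 12·2·20 = 480; cumulative 560. Total 560.
Order ((M₁M₂)M₃): (M₁M₂): 12×2 by 2×2 → 12×2, cost 12·2·2 = 48; ((M₁M₂)M₃): 12×2 by 2×20 → 12×20, cost 12·2·20 = 480; cumulative 528. Total 528.
Minimum: 528.

528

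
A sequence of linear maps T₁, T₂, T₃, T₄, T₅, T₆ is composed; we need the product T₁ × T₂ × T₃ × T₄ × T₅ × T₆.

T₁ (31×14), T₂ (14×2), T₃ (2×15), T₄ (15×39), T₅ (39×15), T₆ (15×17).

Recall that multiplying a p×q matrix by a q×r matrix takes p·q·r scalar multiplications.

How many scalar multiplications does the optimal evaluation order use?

4772

Adjacent pairs: T₁T₂ = 31·14·2 = 868; T₂T₃ = 14·2·15 = 420; T₃T₄ = 2·15·39 = 1170; T₄T₅ = 15·39·15 = 8775; T₅T₆ = 39·15·17 = 9945.
Length 3: T₁..T₃: k=1: 0+420+31·14·15=6930; k=2: 868+0+31·2·15=1798 → min 1798 | T₂..T₄: k=2: 0+1170+14·2·39=2262; k=3: 420+0+14·15·39=8610 → min 2262 | T₃..T₅: k=3: 0+8775+2·15·15=9225; k=4: 1170+0+2·39·15=2340 → min 2340 | T₄..T₆: k=4: 0+9945+15·39·17=19890; k=5: 8775+0+15·15·17=12600 → min 12600.
Length 4: T₁..T₄: k=1: 0+2262+31·14·39=19188; k=2: 868+1170+31·2·39=4456; k=3: 1798+0+31·15·39=19933 → min 4456 | T₂..T₅: k=2: 0+2340+14·2·15=2760; k=3: 420+8775+14·15·15=12345; k=4: 2262+0+14·39·15=10452 → min 2760 | T₃..T₆: k=3: 0+12600+2·15·17=13110; k=4: 1170+9945+2·39·17=12441; k=5: 2340+0+2·15·17=2850 → min 2850.
Length 5: T₁..T₅: k=1: 0+2760+31·14·15=9270; k=2: 868+2340+31·2·15=4138; k=3: 1798+8775+31·15·15=17548; k=4: 4456+0+31·39·15=22591 → min 4138 | T₂..T₆: k=2: 0+2850+14·2·17=3326; k=3: 420+12600+14·15·17=16590; k=4: 2262+9945+14·39·17=21489; k=5: 2760+0+14·15·17=6330 → min 3326.
Length 6: T₁..T₆: k=1: 0+3326+31·14·17=10704; k=2: 868+2850+31·2·17=4772; k=3: 1798+12600+31·15·17=22303; k=4: 4456+9945+31·39·17=34954; k=5: 4138+0+31·15·17=12043 → min 4772.
Optimal order: ((T₁ × T₂) × (((T₃ × T₄) × T₅) × T₆)) with cost 4772.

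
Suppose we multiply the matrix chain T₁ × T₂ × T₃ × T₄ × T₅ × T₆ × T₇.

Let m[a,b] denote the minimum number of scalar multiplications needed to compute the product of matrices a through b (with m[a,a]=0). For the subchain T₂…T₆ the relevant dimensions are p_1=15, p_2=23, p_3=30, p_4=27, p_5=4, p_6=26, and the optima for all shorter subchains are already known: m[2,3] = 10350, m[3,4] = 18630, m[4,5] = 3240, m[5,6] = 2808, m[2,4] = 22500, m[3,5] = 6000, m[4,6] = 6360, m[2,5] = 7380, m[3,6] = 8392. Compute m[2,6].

8940

m[2,6] = min over k∈[2,5] of m[2,k]+m[k+1,6]+p_{1}·p_k·p_{6}.
k=2: 0 + 8392 + 15·23·26 = 17362; k=3: 10350 + 6360 + 15·30·26 = 28410; k=4: 22500 + 2808 + 15·27·26 = 35838; k=5: 7380 + 0 + 15·4·26 = 8940.
Minimum: 8940 at k=5.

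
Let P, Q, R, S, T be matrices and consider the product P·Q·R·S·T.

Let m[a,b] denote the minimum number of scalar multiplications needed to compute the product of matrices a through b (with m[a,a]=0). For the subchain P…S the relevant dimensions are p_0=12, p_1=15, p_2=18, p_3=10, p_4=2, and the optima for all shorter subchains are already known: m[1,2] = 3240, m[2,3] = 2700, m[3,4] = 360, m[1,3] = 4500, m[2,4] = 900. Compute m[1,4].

m[1,4] = min over k∈[1,3] of m[1,k]+m[k+1,4]+p_{0}·p_k·p_{4}.
k=1: 0 + 900 + 12·15·2 = 1260; k=2: 3240 + 360 + 12·18·2 = 4032; k=3: 4500 + 0 + 12·10·2 = 4740.
Minimum: 1260 at k=1.

1260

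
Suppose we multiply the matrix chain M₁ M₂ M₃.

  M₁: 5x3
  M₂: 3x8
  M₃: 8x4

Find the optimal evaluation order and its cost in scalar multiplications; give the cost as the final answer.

156

(M₁ (M₂ M₃)): cost 156.
((M₁ M₂) M₃): cost 280.
Optimal: (M₁ (M₂ M₃)) with cost 156.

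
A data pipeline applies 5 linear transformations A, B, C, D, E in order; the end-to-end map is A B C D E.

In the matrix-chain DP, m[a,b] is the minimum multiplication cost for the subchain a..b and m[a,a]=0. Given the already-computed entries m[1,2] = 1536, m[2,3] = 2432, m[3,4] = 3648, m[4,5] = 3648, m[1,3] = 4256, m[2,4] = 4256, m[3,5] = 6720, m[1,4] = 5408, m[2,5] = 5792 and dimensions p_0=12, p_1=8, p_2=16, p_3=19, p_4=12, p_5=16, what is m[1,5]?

7328

m[1,5] = min over k∈[1,4] of m[1,k]+m[k+1,5]+p_{0}·p_k·p_{5}.
k=1: 0 + 5792 + 12·8·16 = 7328; k=2: 1536 + 6720 + 12·16·16 = 11328; k=3: 4256 + 3648 + 12·19·16 = 11552; k=4: 5408 + 0 + 12·12·16 = 7712.
Minimum: 7328 at k=1.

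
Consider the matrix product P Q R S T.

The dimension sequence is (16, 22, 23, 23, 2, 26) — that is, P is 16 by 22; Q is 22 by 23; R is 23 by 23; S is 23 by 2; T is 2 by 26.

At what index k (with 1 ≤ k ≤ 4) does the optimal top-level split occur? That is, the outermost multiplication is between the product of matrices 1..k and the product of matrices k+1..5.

4

Adjacent pairs: PQ = 16·22·23 = 8096; QR = 22·23·23 = 11638; RS = 23·23·2 = 1058; ST = 23·2·26 = 1196.
Length 3: P..R: k=1: 0+11638+16·22·23=19734; k=2: 8096+0+16·23·23=16560 → min 16560 | Q..S: k=2: 0+1058+22·23·2=2070; k=3: 11638+0+22·23·2=12650 → min 2070 | R..T: k=3: 0+1196+23·23·26=14950; k=4: 1058+0+23·2·26=2254 → min 2254.
Length 4: P..S: k=1: 0+2070+16·22·2=2774; k=2: 8096+1058+16·23·2=9890; k=3: 16560+0+16·23·2=17296 → min 2774 | Q..T: k=2: 0+2254+22·23·26=15410; k=3: 11638+1196+22·23·26=25990; k=4: 2070+0+22·2·26=3214 → min 3214.
Top-level splits: k=1: (P..P)·(Q..T) → 0+3214+16·22·26 = 12366; k=2: (P..Q)·(R..T) → 8096+2254+16·23·26 = 19918; k=3: (P..R)·(S..T) → 16560+1196+16·23·26 = 27324; k=4: (P..S)·(T..T) → 2774+0+16·2·26 = 3606.
Best split is after S, i.e. k = 4.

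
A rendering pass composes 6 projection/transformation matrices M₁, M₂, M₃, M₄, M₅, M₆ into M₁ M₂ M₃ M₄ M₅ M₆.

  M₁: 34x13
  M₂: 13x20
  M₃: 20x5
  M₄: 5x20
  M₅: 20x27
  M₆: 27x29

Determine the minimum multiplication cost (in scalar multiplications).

Adjacent pairs: M₁M₂ = 34·13·20 = 8840; M₂M₃ = 13·20·5 = 1300; M₃M₄ = 20·5·20 = 2000; M₄M₅ = 5·20·27 = 2700; M₅M₆ = 20·27·29 = 15660.
Length 3: M₁..M₃: k=1: 0+1300+34·13·5=3510; k=2: 8840+0+34·20·5=12240 → min 3510 | M₂..M₄: k=2: 0+2000+13·20·20=7200; k=3: 1300+0+13·5·20=2600 → min 2600 | M₃..M₅: k=3: 0+2700+20·5·27=5400; k=4: 2000+0+20·20·27=12800 → min 5400 | M₄..M₆: k=4: 0+15660+5·20·29=18560; k=5: 2700+0+5·27·29=6615 → min 6615.
Length 4: M₁..M₄: k=1: 0+2600+34·13·20=11440; k=2: 8840+2000+34·20·20=24440; k=3: 3510+0+34·5·20=6910 → min 6910 | M₂..M₅: k=2: 0+5400+13·20·27=12420; k=3: 1300+2700+13·5·27=5755; k=4: 2600+0+13·20·27=9620 → min 5755 | M₃..M₆: k=3: 0+6615+20·5·29=9515; k=4: 2000+15660+20·20·29=29260; k=5: 5400+0+20·27·29=21060 → min 9515.
Length 5: M₁..M₅: k=1: 0+5755+34·13·27=17689; k=2: 8840+5400+34·20·27=32600; k=3: 3510+2700+34·5·27=10800; k=4: 6910+0+34·20·27=25270 → min 10800 | M₂..M₆: k=2: 0+9515+13·20·29=17055; k=3: 1300+6615+13·5·29=9800; k=4: 2600+15660+13·20·29=25800; k=5: 5755+0+13·27·29=15934 → min 9800.
Length 6: M₁..M₆: k=1: 0+9800+34·13·29=22618; k=2: 8840+9515+34·20·29=38075; k=3: 3510+6615+34·5·29=15055; k=4: 6910+15660+34·20·29=42290; k=5: 10800+0+34·27·29=37422 → min 15055.
Optimal order: ((M₁ (M₂ M₃)) ((M₄ M₅) M₆)) with cost 15055.

15055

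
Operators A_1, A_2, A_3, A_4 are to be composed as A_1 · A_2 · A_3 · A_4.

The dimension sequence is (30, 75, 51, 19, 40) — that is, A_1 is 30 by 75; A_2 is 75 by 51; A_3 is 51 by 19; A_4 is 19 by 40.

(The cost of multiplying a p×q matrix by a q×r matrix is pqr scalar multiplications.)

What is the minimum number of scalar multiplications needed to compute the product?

Adjacent pairs: A_1A_2 = 30·75·51 = 114750; A_2A_3 = 75·51·19 = 72675; A_3A_4 = 51·19·40 = 38760.
Length 3: A_1..A_3: k=1: 0+72675+30·75·19=115425; k=2: 114750+0+30·51·19=143820 → min 115425 | A_2..A_4: k=2: 0+38760+75·51·40=191760; k=3: 72675+0+75·19·40=129675 → min 129675.
Length 4: A_1..A_4: k=1: 0+129675+30·75·40=219675; k=2: 114750+38760+30·51·40=214710; k=3: 115425+0+30·19·40=138225 → min 138225.
Optimal order: ((A_1 · (A_2 · A_3)) · A_4) with cost 138225.

138225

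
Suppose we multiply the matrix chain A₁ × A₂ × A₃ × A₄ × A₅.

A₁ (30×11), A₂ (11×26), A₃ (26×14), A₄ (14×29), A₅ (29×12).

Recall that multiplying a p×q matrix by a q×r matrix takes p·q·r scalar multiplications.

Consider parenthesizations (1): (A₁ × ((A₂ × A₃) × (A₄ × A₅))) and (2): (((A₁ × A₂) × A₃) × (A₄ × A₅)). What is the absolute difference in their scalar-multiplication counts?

14728

Order (1) = (A₁ × ((A₂ × A₃) × (A₄ × A₅))): (A₂ × A₃): 11×26 by 26×14 → 11×14, cost 11·26·14 = 4004; (A₄ × A₅): 14×29 by 29×12 → 14×12, cost 14·29·12 = 4872; ((A₂ × A₃) × (A₄ × A₅)): 11×14 by 14×12 → 11×12, cost 11·14·12 = 1848; cumulative 10724; (A₁ × ((A₂ × A₃) × (A₄ × A₅))): 30×11 by 11×12 → 30×12, cost 30·11·12 = 3960; cumulative 14684. Total 14684.
Order (2) = (((A₁ × A₂) × A₃) × (A₄ × A₅)): (A₁ × A₂): 30×11 by 11×26 → 30×26, cost 30·11·26 = 8580; ((A₁ × A₂) × A₃): 30×26 by 26×14 → 30×14, cost 30·26·14 = 10920; cumulative 19500; (A₄ × A₅): 14×29 by 29×12 → 14×12, cost 14·29·12 = 4872; (((A₁ × A₂) × A₃) × (A₄ × A₅)): 30×14 by 14×12 → 30×12, cost 30·14·12 = 5040; cumulative 29412. Total 29412.
Difference: |14684 − 29412| = 14728.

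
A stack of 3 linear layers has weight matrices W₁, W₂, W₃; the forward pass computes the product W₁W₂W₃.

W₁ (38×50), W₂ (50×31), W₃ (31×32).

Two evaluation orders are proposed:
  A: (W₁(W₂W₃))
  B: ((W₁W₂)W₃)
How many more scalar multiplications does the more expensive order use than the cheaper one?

13804

Order A = (W₁(W₂W₃)): (W₂W₃): 50×31 by 31×32 → 50×32, cost 50·31·32 = 49600; (W₁(W₂W₃)): 38×50 by 50×32 → 38×32, cost 38·50·32 = 60800; cumulative 110400. Total 110400.
Order B = ((W₁W₂)W₃): (W₁W₂): 38×50 by 50×31 → 38×31, cost 38·50·31 = 58900; ((W₁W₂)W₃): 38×31 by 31×32 → 38×32, cost 38·31·32 = 37696; cumulative 96596. Total 96596.
Difference: |110400 − 96596| = 13804.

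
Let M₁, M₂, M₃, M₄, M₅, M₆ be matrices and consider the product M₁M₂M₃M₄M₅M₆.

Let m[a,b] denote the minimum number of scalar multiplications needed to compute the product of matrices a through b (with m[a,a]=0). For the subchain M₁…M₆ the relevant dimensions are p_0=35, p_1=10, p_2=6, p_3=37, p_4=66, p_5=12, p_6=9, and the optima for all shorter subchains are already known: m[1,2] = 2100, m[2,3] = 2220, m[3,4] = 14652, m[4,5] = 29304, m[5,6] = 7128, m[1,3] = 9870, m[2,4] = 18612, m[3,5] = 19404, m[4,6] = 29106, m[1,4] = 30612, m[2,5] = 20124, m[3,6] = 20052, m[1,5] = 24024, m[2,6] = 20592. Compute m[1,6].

23742

m[1,6] = min over k∈[1,5] of m[1,k]+m[k+1,6]+p_{0}·p_k·p_{6}.
k=1: 0 + 20592 + 35·10·9 = 23742; k=2: 2100 + 20052 + 35·6·9 = 24042; k=3: 9870 + 29106 + 35·37·9 = 50631; k=4: 30612 + 7128 + 35·66·9 = 58530; k=5: 24024 + 0 + 35·12·9 = 27804.
Minimum: 23742 at k=1.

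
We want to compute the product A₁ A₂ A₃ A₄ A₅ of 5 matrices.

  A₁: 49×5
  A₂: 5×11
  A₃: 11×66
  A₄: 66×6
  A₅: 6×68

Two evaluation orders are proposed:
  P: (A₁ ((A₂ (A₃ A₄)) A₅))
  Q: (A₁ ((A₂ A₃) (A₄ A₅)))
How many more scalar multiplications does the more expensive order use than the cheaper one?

Order P = (A₁ ((A₂ (A₃ A₄)) A₅)): (A₃ A₄): 11×66 by 66×6 → 11×6, cost 11·66·6 = 4356; (A₂ (A₃ A₄)): 5×11 by 11×6 → 5×6, cost 5·11·6 = 330; cumulative 4686; ((A₂ (A₃ A₄)) A₅): 5×6 by 6×68 → 5×68, cost 5·6·68 = 2040; cumulative 6726; (A₁ ((A₂ (A₃ A₄)) A₅)): 49×5 by 5×68 → 49×68, cost 49·5·68 = 16660; cumulative 23386. Total 23386.
Order Q = (A₁ ((A₂ A₃) (A₄ A₅))): (A₂ A₃): 5×11 by 11×66 → 5×66, cost 5·11·66 = 3630; (A₄ A₅): 66×6 by 6×68 → 66×68, cost 66·6·68 = 26928; ((A₂ A₃) (A₄ A₅)): 5×66 by 66×68 → 5×68, cost 5·66·68 = 22440; cumulative 52998; (A₁ ((A₂ A₃) (A₄ A₅))): 49×5 by 5×68 → 49×68, cost 49·5·68 = 16660; cumulative 69658. Total 69658.
Difference: |23386 − 69658| = 46272.

46272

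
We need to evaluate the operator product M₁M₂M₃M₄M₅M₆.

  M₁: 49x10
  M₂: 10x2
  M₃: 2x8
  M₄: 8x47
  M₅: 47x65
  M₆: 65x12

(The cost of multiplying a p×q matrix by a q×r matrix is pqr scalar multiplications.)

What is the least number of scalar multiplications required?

10578

Adjacent pairs: M₁M₂ = 49·10·2 = 980; M₂M₃ = 10·2·8 = 160; M₃M₄ = 2·8·47 = 752; M₄M₅ = 8·47·65 = 24440; M₅M₆ = 47·65·12 = 36660.
Length 3: M₁..M₃: k=1: 0+160+49·10·8=4080; k=2: 980+0+49·2·8=1764 → min 1764 | M₂..M₄: k=2: 0+752+10·2·47=1692; k=3: 160+0+10·8·47=3920 → min 1692 | M₃..M₅: k=3: 0+24440+2·8·65=25480; k=4: 752+0+2·47·65=6862 → min 6862 | M₄..M₆: k=4: 0+36660+8·47·12=41172; k=5: 24440+0+8·65·12=30680 → min 30680.
Length 4: M₁..M₄: k=1: 0+1692+49·10·47=24722; k=2: 980+752+49·2·47=6338; k=3: 1764+0+49·8·47=20188 → min 6338 | M₂..M₅: k=2: 0+6862+10·2·65=8162; k=3: 160+24440+10·8·65=29800; k=4: 1692+0+10·47·65=32242 → min 8162 | M₃..M₆: k=3: 0+30680+2·8·12=30872; k=4: 752+36660+2·47·12=38540; k=5: 6862+0+2·65·12=8422 → min 8422.
Length 5: M₁..M₅: k=1: 0+8162+49·10·65=40012; k=2: 980+6862+49·2·65=14212; k=3: 1764+24440+49·8·65=51684; k=4: 6338+0+49·47·65=156033 → min 14212 | M₂..M₆: k=2: 0+8422+10·2·12=8662; k=3: 160+30680+10·8·12=31800; k=4: 1692+36660+10·47·12=43992; k=5: 8162+0+10·65·12=15962 → min 8662.
Length 6: M₁..M₆: k=1: 0+8662+49·10·12=14542; k=2: 980+8422+49·2·12=10578; k=3: 1764+30680+49·8·12=37148; k=4: 6338+36660+49·47·12=70634; k=5: 14212+0+49·65·12=52432 → min 10578.
Optimal order: ((M₁M₂)(((M₃M₄)M₅)M₆)) with cost 10578.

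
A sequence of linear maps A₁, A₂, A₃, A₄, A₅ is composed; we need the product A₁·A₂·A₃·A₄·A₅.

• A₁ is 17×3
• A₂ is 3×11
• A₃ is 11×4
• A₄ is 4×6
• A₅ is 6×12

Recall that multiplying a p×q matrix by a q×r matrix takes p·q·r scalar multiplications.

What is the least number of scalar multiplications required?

Adjacent pairs: A₁A₂ = 17·3·11 = 561; A₂A₃ = 3·11·4 = 132; A₃A₄ = 11·4·6 = 264; A₄A₅ = 4·6·12 = 288.
Length 3: A₁..A₃: k=1: 0+132+17·3·4=336; k=2: 561+0+17·11·4=1309 → min 336 | A₂..A₄: k=2: 0+264+3·11·6=462; k=3: 132+0+3·4·6=204 → min 204 | A₃..A₅: k=3: 0+288+11·4·12=816; k=4: 264+0+11·6·12=1056 → min 816.
Length 4: A₁..A₄: k=1: 0+204+17·3·6=510; k=2: 561+264+17·11·6=1947; k=3: 336+0+17·4·6=744 → min 510 | A₂..A₅: k=2: 0+816+3·11·12=1212; k=3: 132+288+3·4·12=564; k=4: 204+0+3·6·12=420 → min 420.
Length 5: A₁..A₅: k=1: 0+420+17·3·12=1032; k=2: 561+816+17·11·12=3621; k=3: 336+288+17·4·12=1440; k=4: 510+0+17·6·12=1734 → min 1032.
Optimal order: (A₁·(((A₂·A₃)·A₄)·A₅)) with cost 1032.

1032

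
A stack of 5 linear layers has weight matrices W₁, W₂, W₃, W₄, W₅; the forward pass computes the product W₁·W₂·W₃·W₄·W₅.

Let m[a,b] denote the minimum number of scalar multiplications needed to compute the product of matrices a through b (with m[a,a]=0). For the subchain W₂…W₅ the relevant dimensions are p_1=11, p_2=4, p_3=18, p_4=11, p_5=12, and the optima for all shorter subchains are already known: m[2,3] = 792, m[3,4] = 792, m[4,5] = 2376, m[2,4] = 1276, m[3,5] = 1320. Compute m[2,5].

1848

m[2,5] = min over k∈[2,4] of m[2,k]+m[k+1,5]+p_{1}·p_k·p_{5}.
k=2: 0 + 1320 + 11·4·12 = 1848; k=3: 792 + 2376 + 11·18·12 = 5544; k=4: 1276 + 0 + 11·11·12 = 2728.
Minimum: 1848 at k=2.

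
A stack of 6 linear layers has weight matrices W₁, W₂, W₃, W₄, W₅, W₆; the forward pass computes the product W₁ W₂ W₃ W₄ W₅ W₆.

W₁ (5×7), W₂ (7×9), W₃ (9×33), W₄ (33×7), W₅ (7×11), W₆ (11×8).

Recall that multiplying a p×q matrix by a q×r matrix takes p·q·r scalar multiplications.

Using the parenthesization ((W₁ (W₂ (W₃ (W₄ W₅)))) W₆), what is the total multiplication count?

(W₄ W₅): 33×7 by 7×11 → 33×11, cost 33·7·11 = 2541
(W₃ (W₄ W₅)): 9×33 by 33×11 → 9×11, cost 9·33·11 = 3267; cumulative 5808
(W₂ (W₃ (W₄ W₅))): 7×9 by 9×11 → 7×11, cost 7·9·11 = 693; cumulative 6501
(W₁ (W₂ (W₃ (W₄ W₅)))): 5×7 by 7×11 → 5×11, cost 5·7·11 = 385; cumulative 6886
((W₁ (W₂ (W₃ (W₄ W₅)))) W₆): 5×11 by 11×8 → 5×8, cost 5·11·8 = 440; cumulative 7326
Total: 7326 scalar multiplications.

7326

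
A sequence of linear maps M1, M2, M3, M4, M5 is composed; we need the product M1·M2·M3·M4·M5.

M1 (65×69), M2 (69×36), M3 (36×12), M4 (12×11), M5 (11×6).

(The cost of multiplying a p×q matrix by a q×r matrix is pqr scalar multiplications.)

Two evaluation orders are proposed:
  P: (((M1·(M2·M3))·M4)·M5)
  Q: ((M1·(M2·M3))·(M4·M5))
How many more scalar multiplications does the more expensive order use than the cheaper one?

7398

Order P = (((M1·(M2·M3))·M4)·M5): (M2·M3): 69×36 by 36×12 → 69×12, cost 69·36·12 = 29808; (M1·(M2·M3)): 65×69 by 69×12 → 65×12, cost 65·69·12 = 53820; cumulative 83628; ((M1·(M2·M3))·M4): 65×12 by 12×11 → 65×11, cost 65·12·11 = 8580; cumulative 92208; (((M1·(M2·M3))·M4)·M5): 65×11 by 11×6 → 65×6, cost 65·11·6 = 4290; cumulative 96498. Total 96498.
Order Q = ((M1·(M2·M3))·(M4·M5)): (M2·M3): 69×36 by 36×12 → 69×12, cost 69·36·12 = 29808; (M1·(M2·M3)): 65×69 by 69×12 → 65×12, cost 65·69·12 = 53820; cumulative 83628; (M4·M5): 12×11 by 11×6 → 12×6, cost 12·11·6 = 792; ((M1·(M2·M3))·(M4·M5)): 65×12 by 12×6 → 65×6, cost 65·12·6 = 4680; cumulative 89100. Total 89100.
Difference: |96498 − 89100| = 7398.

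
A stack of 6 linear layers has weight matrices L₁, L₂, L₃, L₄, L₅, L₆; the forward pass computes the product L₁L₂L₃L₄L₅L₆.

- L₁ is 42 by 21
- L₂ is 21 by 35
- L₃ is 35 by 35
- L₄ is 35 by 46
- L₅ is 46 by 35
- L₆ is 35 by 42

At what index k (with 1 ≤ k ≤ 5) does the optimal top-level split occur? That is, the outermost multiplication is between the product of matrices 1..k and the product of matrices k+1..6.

Adjacent pairs: L₁L₂ = 42·21·35 = 30870; L₂L₃ = 21·35·35 = 25725; L₃L₄ = 35·35·46 = 56350; L₄L₅ = 35·46·35 = 56350; L₅L₆ = 46·35·42 = 67620.
Length 3: L₁..L₃: k=1: 0+25725+42·21·35=56595; k=2: 30870+0+42·35·35=82320 → min 56595 | L₂..L₄: k=2: 0+56350+21·35·46=90160; k=3: 25725+0+21·35·46=59535 → min 59535 | L₃..L₅: k=3: 0+56350+35·35·35=99225; k=4: 56350+0+35·46·35=112700 → min 99225 | L₄..L₆: k=4: 0+67620+35·46·42=135240; k=5: 56350+0+35·35·42=107800 → min 107800.
Length 4: L₁..L₄: k=1: 0+59535+42·21·46=100107; k=2: 30870+56350+42·35·46=154840; k=3: 56595+0+42·35·46=124215 → min 100107 | L₂..L₅: k=2: 0+99225+21·35·35=124950; k=3: 25725+56350+21·35·35=107800; k=4: 59535+0+21·46·35=93345 → min 93345 | L₃..L₆: k=3: 0+107800+35·35·42=159250; k=4: 56350+67620+35·46·42=191590; k=5: 99225+0+35·35·42=150675 → min 150675.
Length 5: L₁..L₅: k=1: 0+93345+42·21·35=124215; k=2: 30870+99225+42·35·35=181545; k=3: 56595+56350+42·35·35=164395; k=4: 100107+0+42·46·35=167727 → min 124215 | L₂..L₆: k=2: 0+150675+21·35·42=181545; k=3: 25725+107800+21·35·42=164395; k=4: 59535+67620+21·46·42=167727; k=5: 93345+0+21·35·42=124215 → min 124215.
Top-level splits: k=1: (L₁..L₁)·(L₂..L₆) → 0+124215+42·21·42 = 161259; k=2: (L₁..L₂)·(L₃..L₆) → 30870+150675+42·35·42 = 243285; k=3: (L₁..L₃)·(L₄..L₆) → 56595+107800+42·35·42 = 226135; k=4: (L₁..L₄)·(L₅..L₆) → 100107+67620+42·46·42 = 248871; k=5: (L₁..L₅)·(L₆..L₆) → 124215+0+42·35·42 = 185955.
Best split is after L₁, i.e. k = 1.

1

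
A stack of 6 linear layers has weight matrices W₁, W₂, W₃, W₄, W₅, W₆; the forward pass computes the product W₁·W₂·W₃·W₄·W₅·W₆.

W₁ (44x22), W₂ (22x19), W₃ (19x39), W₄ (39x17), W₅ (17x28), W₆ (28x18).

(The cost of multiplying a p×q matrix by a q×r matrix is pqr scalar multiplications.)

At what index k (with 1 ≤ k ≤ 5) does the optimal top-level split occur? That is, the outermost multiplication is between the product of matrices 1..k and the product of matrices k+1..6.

1

Adjacent pairs: W₁W₂ = 44·22·19 = 18392; W₂W₃ = 22·19·39 = 16302; W₃W₄ = 19·39·17 = 12597; W₄W₅ = 39·17·28 = 18564; W₅W₆ = 17·28·18 = 8568.
Length 3: W₁..W₃: k=1: 0+16302+44·22·39=54054; k=2: 18392+0+44·19·39=50996 → min 50996 | W₂..W₄: k=2: 0+12597+22·19·17=19703; k=3: 16302+0+22·39·17=30888 → min 19703 | W₃..W₅: k=3: 0+18564+19·39·28=39312; k=4: 12597+0+19·17·28=21641 → min 21641 | W₄..W₆: k=4: 0+8568+39·17·18=20502; k=5: 18564+0+39·28·18=38220 → min 20502.
Length 4: W₁..W₄: k=1: 0+19703+44·22·17=36159; k=2: 18392+12597+44·19·17=45201; k=3: 50996+0+44·39·17=80168 → min 36159 | W₂..W₅: k=2: 0+21641+22·19·28=33345; k=3: 16302+18564+22·39·28=58890; k=4: 19703+0+22·17·28=30175 → min 30175 | W₃..W₆: k=3: 0+20502+19·39·18=33840; k=4: 12597+8568+19·17·18=26979; k=5: 21641+0+19·28·18=31217 → min 26979.
Length 5: W₁..W₅: k=1: 0+30175+44·22·28=57279; k=2: 18392+21641+44·19·28=63441; k=3: 50996+18564+44·39·28=117608; k=4: 36159+0+44·17·28=57103 → min 57103 | W₂..W₆: k=2: 0+26979+22·19·18=34503; k=3: 16302+20502+22·39·18=52248; k=4: 19703+8568+22·17·18=35003; k=5: 30175+0+22·28·18=41263 → min 34503.
Top-level splits: k=1: (W₁..W₁)·(W₂..W₆) → 0+34503+44·22·18 = 51927; k=2: (W₁..W₂)·(W₃..W₆) → 18392+26979+44·19·18 = 60419; k=3: (W₁..W₃)·(W₄..W₆) → 50996+20502+44·39·18 = 102386; k=4: (W₁..W₄)·(W₅..W₆) → 36159+8568+44·17·18 = 58191; k=5: (W₁..W₅)·(W₆..W₆) → 57103+0+44·28·18 = 79279.
Best split is after W₁, i.e. k = 1.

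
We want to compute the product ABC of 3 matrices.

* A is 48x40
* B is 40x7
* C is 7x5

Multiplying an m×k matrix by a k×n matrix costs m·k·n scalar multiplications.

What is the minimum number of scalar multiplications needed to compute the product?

11000

Order (A(BC)): (BC): 40×7 by 7×5 → 40×5, cost 40·7·5 = 1400; (A(BC)): 48×40 by 40×5 → 48×5, cost 48·40·5 = 9600; cumulative 11000. Total 11000.
Order ((AB)C): (AB): 48×40 by 40×7 → 48×7, cost 48·40·7 = 13440; ((AB)C): 48×7 by 7×5 → 48×5, cost 48·7·5 = 1680; cumulative 15120. Total 15120.
Minimum: 11000.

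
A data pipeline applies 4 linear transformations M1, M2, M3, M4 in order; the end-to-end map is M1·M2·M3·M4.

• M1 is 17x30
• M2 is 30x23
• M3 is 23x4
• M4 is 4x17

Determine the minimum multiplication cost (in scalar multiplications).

Adjacent pairs: M1M2 = 17·30·23 = 11730; M2M3 = 30·23·4 = 2760; M3M4 = 23·4·17 = 1564.
Length 3: M1..M3: k=1: 0+2760+17·30·4=4800; k=2: 11730+0+17·23·4=13294 → min 4800 | M2..M4: k=2: 0+1564+30·23·17=13294; k=3: 2760+0+30·4·17=4800 → min 4800.
Length 4: M1..M4: k=1: 0+4800+17·30·17=13470; k=2: 11730+1564+17·23·17=19941; k=3: 4800+0+17·4·17=5956 → min 5956.
Optimal order: ((M1·(M2·M3))·M4) with cost 5956.

5956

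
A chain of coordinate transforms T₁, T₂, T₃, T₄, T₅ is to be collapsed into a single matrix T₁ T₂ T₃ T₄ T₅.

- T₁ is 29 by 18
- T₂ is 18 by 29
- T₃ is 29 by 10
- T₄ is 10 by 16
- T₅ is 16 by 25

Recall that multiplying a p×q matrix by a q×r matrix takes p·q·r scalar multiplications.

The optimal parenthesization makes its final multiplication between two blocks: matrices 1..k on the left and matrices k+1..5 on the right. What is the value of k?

Adjacent pairs: T₁T₂ = 29·18·29 = 15138; T₂T₃ = 18·29·10 = 5220; T₃T₄ = 29·10·16 = 4640; T₄T₅ = 10·16·25 = 4000.
Length 3: T₁..T₃: k=1: 0+5220+29·18·10=10440; k=2: 15138+0+29·29·10=23548 → min 10440 | T₂..T₄: k=2: 0+4640+18·29·16=12992; k=3: 5220+0+18·10·16=8100 → min 8100 | T₃..T₅: k=3: 0+4000+29·10·25=11250; k=4: 4640+0+29·16·25=16240 → min 11250.
Length 4: T₁..T₄: k=1: 0+8100+29·18·16=16452; k=2: 15138+4640+29·29·16=33234; k=3: 10440+0+29·10·16=15080 → min 15080 | T₂..T₅: k=2: 0+11250+18·29·25=24300; k=3: 5220+4000+18·10·25=13720; k=4: 8100+0+18·16·25=15300 → min 13720.
Top-level splits: k=1: (T₁..T₁)·(T₂..T₅) → 0+13720+29·18·25 = 26770; k=2: (T₁..T₂)·(T₃..T₅) → 15138+11250+29·29·25 = 47413; k=3: (T₁..T₃)·(T₄..T₅) → 10440+4000+29·10·25 = 21690; k=4: (T₁..T₄)·(T₅..T₅) → 15080+0+29·16·25 = 26680.
Best split is after T₃, i.e. k = 3.

3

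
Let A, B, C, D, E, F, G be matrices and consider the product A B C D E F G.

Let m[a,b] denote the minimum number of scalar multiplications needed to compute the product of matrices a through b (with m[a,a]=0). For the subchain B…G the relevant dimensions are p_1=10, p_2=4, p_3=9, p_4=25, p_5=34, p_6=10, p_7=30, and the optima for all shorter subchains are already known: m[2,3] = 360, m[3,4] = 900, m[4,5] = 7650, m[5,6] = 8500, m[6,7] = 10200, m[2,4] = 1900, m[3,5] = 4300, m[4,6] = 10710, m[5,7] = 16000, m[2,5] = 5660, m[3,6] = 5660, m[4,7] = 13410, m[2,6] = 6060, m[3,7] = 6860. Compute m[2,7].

8060

m[2,7] = min over k∈[2,6] of m[2,k]+m[k+1,7]+p_{1}·p_k·p_{7}.
k=2: 0 + 6860 + 10·4·30 = 8060; k=3: 360 + 13410 + 10·9·30 = 16470; k=4: 1900 + 16000 + 10·25·30 = 25400; k=5: 5660 + 10200 + 10·34·30 = 26060; k=6: 6060 + 0 + 10·10·30 = 9060.
Minimum: 8060 at k=2.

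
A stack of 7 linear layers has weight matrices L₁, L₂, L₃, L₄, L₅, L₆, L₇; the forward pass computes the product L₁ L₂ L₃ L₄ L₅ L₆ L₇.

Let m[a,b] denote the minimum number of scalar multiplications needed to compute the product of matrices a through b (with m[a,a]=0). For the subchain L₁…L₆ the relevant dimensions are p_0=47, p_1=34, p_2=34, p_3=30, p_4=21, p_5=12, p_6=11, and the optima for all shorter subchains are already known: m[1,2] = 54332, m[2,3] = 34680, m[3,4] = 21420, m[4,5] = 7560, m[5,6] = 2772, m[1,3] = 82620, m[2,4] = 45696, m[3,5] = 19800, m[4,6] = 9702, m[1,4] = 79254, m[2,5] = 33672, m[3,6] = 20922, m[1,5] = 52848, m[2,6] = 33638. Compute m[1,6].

51216

m[1,6] = min over k∈[1,5] of m[1,k]+m[k+1,6]+p_{0}·p_k·p_{6}.
k=1: 0 + 33638 + 47·34·11 = 51216; k=2: 54332 + 20922 + 47·34·11 = 92832; k=3: 82620 + 9702 + 47·30·11 = 107832; k=4: 79254 + 2772 + 47·21·11 = 92883; k=5: 52848 + 0 + 47·12·11 = 59052.
Minimum: 51216 at k=1.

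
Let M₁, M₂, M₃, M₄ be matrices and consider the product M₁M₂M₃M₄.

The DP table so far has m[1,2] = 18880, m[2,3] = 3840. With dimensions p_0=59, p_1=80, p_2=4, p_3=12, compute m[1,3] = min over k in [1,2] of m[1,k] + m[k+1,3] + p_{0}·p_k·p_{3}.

21712

m[1,3] = min over k∈[1,2] of m[1,k]+m[k+1,3]+p_{0}·p_k·p_{3}.
k=1: 0 + 3840 + 59·80·12 = 60480; k=2: 18880 + 0 + 59·4·12 = 21712.
Minimum: 21712 at k=2.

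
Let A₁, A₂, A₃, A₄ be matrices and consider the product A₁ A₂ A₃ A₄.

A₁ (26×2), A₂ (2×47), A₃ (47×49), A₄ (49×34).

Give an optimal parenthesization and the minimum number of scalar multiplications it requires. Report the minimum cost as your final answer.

Adjacent pairs: A₁A₂ = 26·2·47 = 2444; A₂A₃ = 2·47·49 = 4606; A₃A₄ = 47·49·34 = 78302.
Length 3: A₁..A₃: k=1: 0+4606+26·2·49=7154; k=2: 2444+0+26·47·49=62322 → min 7154 | A₂..A₄: k=2: 0+78302+2·47·34=81498; k=3: 4606+0+2·49·34=7938 → min 7938.
Length 4: A₁..A₄: k=1: 0+7938+26·2·34=9706; k=2: 2444+78302+26·47·34=122294; k=3: 7154+0+26·49·34=50470 → min 9706.
Optimal parenthesization: (A₁ ((A₂ A₃) A₄)) with cost 9706.

9706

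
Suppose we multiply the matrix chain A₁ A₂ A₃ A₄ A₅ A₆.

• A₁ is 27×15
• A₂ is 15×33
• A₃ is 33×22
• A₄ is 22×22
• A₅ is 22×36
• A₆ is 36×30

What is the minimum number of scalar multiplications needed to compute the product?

Adjacent pairs: A₁A₂ = 27·15·33 = 13365; A₂A₃ = 15·33·22 = 10890; A₃A₄ = 33·22·22 = 15972; A₄A₅ = 22·22·36 = 17424; A₅A₆ = 22·36·30 = 23760.
Length 3: A₁..A₃: k=1: 0+10890+27·15·22=19800; k=2: 13365+0+27·33·22=32967 → min 19800 | A₂..A₄: k=2: 0+15972+15·33·22=26862; k=3: 10890+0+15·22·22=18150 → min 18150 | A₃..A₅: k=3: 0+17424+33·22·36=43560; k=4: 15972+0+33·22·36=42108 → min 42108 | A₄..A₆: k=4: 0+23760+22·22·30=38280; k=5: 17424+0+22·36·30=41184 → min 38280.
Length 4: A₁..A₄: k=1: 0+18150+27·15·22=27060; k=2: 13365+15972+27·33·22=48939; k=3: 19800+0+27·22·22=32868 → min 27060 | A₂..A₅: k=2: 0+42108+15·33·36=59928; k=3: 10890+17424+15·22·36=40194; k=4: 18150+0+15·22·36=30030 → min 30030 | A₃..A₆: k=3: 0+38280+33·22·30=60060; k=4: 15972+23760+33·22·30=61512; k=5: 42108+0+33·36·30=77748 → min 60060.
Length 5: A₁..A₅: k=1: 0+30030+27·15·36=44610; k=2: 13365+42108+27·33·36=87549; k=3: 19800+17424+27·22·36=58608; k=4: 27060+0+27·22·36=48444 → min 44610 | A₂..A₆: k=2: 0+60060+15·33·30=74910; k=3: 10890+38280+15·22·30=59070; k=4: 18150+23760+15·22·30=51810; k=5: 30030+0+15·36·30=46230 → min 46230.
Length 6: A₁..A₆: k=1: 0+46230+27·15·30=58380; k=2: 13365+60060+27·33·30=100155; k=3: 19800+38280+27·22·30=75900; k=4: 27060+23760+27·22·30=68640; k=5: 44610+0+27·36·30=73770 → min 58380.
Optimal order: (A₁ ((((A₂ A₃) A₄) A₅) A₆)) with cost 58380.

58380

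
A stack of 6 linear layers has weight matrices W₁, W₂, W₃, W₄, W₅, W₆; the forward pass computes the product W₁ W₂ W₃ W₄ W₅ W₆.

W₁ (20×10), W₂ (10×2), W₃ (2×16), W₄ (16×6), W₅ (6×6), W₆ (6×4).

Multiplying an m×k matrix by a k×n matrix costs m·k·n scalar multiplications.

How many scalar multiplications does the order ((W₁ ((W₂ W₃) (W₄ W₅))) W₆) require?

3536

(W₂ W₃): 10×2 by 2×16 → 10×16, cost 10·2·16 = 320
(W₄ W₅): 16×6 by 6×6 → 16×6, cost 16·6·6 = 576
((W₂ W₃) (W₄ W₅)): 10×16 by 16×6 → 10×6, cost 10·16·6 = 960; cumulative 1856
(W₁ ((W₂ W₃) (W₄ W₅))): 20×10 by 10×6 → 20×6, cost 20·10·6 = 1200; cumulative 3056
((W₁ ((W₂ W₃) (W₄ W₅))) W₆): 20×6 by 6×4 → 20×4, cost 20·6·4 = 480; cumulative 3536
Total: 3536 scalar multiplications.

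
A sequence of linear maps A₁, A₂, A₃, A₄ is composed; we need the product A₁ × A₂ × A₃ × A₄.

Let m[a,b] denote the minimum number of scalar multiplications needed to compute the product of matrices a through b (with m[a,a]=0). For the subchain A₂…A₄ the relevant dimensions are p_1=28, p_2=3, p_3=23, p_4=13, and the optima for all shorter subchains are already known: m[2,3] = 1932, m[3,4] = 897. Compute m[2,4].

m[2,4] = min over k∈[2,3] of m[2,k]+m[k+1,4]+p_{1}·p_k·p_{4}.
k=2: 0 + 897 + 28·3·13 = 1989; k=3: 1932 + 0 + 28·23·13 = 10304.
Minimum: 1989 at k=2.

1989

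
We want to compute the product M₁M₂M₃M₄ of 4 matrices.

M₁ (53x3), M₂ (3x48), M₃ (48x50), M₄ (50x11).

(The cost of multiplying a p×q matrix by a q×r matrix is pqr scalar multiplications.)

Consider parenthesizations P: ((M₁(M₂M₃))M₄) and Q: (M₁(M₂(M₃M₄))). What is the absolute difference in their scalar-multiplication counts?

Order P = ((M₁(M₂M₃))M₄): (M₂M₃): 3×48 by 48×50 → 3×50, cost 3·48·50 = 7200; (M₁(M₂M₃)): 53×3 by 3×50 → 53×50, cost 53·3·50 = 7950; cumulative 15150; ((M₁(M₂M₃))M₄): 53×50 by 50×11 → 53×11, cost 53·50·11 = 29150; cumulative 44300. Total 44300.
Order Q = (M₁(M₂(M₃M₄))): (M₃M₄): 48×50 by 50×11 → 48×11, cost 48·50·11 = 26400; (M₂(M₃M₄)): 3×48 by 48×11 → 3×11, cost 3·48·11 = 1584; cumulative 27984; (M₁(M₂(M₃M₄))): 53×3 by 3×11 → 53×11, cost 53·3·11 = 1749; cumulative 29733. Total 29733.
Difference: |44300 − 29733| = 14567.

14567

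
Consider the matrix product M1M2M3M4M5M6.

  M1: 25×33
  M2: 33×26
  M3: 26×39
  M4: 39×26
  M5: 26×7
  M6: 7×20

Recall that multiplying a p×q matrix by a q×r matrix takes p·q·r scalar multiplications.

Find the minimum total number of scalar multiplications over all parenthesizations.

29477

Adjacent pairs: M1M2 = 25·33·26 = 21450; M2M3 = 33·26·39 = 33462; M3M4 = 26·39·26 = 26364; M4M5 = 39·26·7 = 7098; M5M6 = 26·7·20 = 3640.
Length 3: M1..M3: k=1: 0+33462+25·33·39=65637; k=2: 21450+0+25·26·39=46800 → min 46800 | M2..M4: k=2: 0+26364+33·26·26=48672; k=3: 33462+0+33·39·26=66924 → min 48672 | M3..M5: k=3: 0+7098+26·39·7=14196; k=4: 26364+0+26·26·7=31096 → min 14196 | M4..M6: k=4: 0+3640+39·26·20=23920; k=5: 7098+0+39·7·20=12558 → min 12558.
Length 4: M1..M4: k=1: 0+48672+25·33·26=70122; k=2: 21450+26364+25·26·26=64714; k=3: 46800+0+25·39·26=72150 → min 64714 | M2..M5: k=2: 0+14196+33·26·7=20202; k=3: 33462+7098+33·39·7=49569; k=4: 48672+0+33·26·7=54678 → min 20202 | M3..M6: k=3: 0+12558+26·39·20=32838; k=4: 26364+3640+26·26·20=43524; k=5: 14196+0+26·7·20=17836 → min 17836.
Length 5: M1..M5: k=1: 0+20202+25·33·7=25977; k=2: 21450+14196+25·26·7=40196; k=3: 46800+7098+25·39·7=60723; k=4: 64714+0+25·26·7=69264 → min 25977 | M2..M6: k=2: 0+17836+33·26·20=34996; k=3: 33462+12558+33·39·20=71760; k=4: 48672+3640+33·26·20=69472; k=5: 20202+0+33·7·20=24822 → min 24822.
Length 6: M1..M6: k=1: 0+24822+25·33·20=41322; k=2: 21450+17836+25·26·20=52286; k=3: 46800+12558+25·39·20=78858; k=4: 64714+3640+25·26·20=81354; k=5: 25977+0+25·7·20=29477 → min 29477.
Optimal order: ((M1(M2(M3(M4M5))))M6) with cost 29477.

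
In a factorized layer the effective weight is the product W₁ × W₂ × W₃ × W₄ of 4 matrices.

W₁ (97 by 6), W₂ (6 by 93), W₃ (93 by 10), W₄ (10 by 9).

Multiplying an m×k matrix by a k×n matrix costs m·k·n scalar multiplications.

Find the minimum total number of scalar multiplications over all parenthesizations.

Adjacent pairs: W₁W₂ = 97·6·93 = 54126; W₂W₃ = 6·93·10 = 5580; W₃W₄ = 93·10·9 = 8370.
Length 3: W₁..W₃: k=1: 0+5580+97·6·10=11400; k=2: 54126+0+97·93·10=144336 → min 11400 | W₂..W₄: k=2: 0+8370+6·93·9=13392; k=3: 5580+0+6·10·9=6120 → min 6120.
Length 4: W₁..W₄: k=1: 0+6120+97·6·9=11358; k=2: 54126+8370+97·93·9=143685; k=3: 11400+0+97·10·9=20130 → min 11358.
Optimal order: (W₁ × ((W₂ × W₃) × W₄)) with cost 11358.

11358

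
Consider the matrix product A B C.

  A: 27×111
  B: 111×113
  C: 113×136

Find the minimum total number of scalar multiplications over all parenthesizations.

Order (A (B C)): (B C): 111×113 by 113×136 → 111×136, cost 111·113·136 = 1705848; (A (B C)): 27×111 by 111×136 → 27×136, cost 27·111·136 = 407592; cumulative 2113440. Total 2113440.
Order ((A B) C): (A B): 27×111 by 111×113 → 27×113, cost 27·111·113 = 338661; ((A B) C): 27×113 by 113×136 → 27×136, cost 27·113·136 = 414936; cumulative 753597. Total 753597.
Minimum: 753597.

753597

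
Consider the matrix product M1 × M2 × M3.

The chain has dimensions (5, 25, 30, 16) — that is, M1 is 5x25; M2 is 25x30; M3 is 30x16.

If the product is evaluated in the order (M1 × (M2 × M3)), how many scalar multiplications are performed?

14000

(M2 × M3): 25×30 by 30×16 → 25×16, cost 25·30·16 = 12000
(M1 × (M2 × M3)): 5×25 by 25×16 → 5×16, cost 5·25·16 = 2000; cumulative 14000
Total: 14000 scalar multiplications.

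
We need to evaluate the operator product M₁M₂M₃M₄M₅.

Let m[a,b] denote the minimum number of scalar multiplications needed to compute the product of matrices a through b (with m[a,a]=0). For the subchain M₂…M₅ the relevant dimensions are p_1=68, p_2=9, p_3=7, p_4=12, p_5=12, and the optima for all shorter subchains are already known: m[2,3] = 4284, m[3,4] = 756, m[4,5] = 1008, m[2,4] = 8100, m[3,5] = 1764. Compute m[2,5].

9108

m[2,5] = min over k∈[2,4] of m[2,k]+m[k+1,5]+p_{1}·p_k·p_{5}.
k=2: 0 + 1764 + 68·9·12 = 9108; k=3: 4284 + 1008 + 68·7·12 = 11004; k=4: 8100 + 0 + 68·12·12 = 17892.
Minimum: 9108 at k=2.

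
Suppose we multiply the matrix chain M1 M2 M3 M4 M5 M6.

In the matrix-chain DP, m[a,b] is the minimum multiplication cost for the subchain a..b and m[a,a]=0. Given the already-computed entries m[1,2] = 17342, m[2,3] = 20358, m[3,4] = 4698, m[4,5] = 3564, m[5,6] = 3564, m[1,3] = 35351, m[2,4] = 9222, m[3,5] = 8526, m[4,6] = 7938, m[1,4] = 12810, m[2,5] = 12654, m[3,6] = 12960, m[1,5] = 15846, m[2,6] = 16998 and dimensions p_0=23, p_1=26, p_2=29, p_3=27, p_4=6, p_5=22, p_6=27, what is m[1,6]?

20100

m[1,6] = min over k∈[1,5] of m[1,k]+m[k+1,6]+p_{0}·p_k·p_{6}.
k=1: 0 + 16998 + 23·26·27 = 33144; k=2: 17342 + 12960 + 23·29·27 = 48311; k=3: 35351 + 7938 + 23·27·27 = 60056; k=4: 12810 + 3564 + 23·6·27 = 20100; k=5: 15846 + 0 + 23·22·27 = 29508.
Minimum: 20100 at k=4.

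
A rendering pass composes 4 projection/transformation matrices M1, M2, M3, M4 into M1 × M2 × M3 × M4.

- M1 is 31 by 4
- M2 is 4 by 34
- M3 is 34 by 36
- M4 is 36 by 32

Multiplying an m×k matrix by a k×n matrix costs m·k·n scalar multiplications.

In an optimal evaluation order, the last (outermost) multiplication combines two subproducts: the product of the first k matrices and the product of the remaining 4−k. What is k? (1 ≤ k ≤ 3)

Adjacent pairs: M1M2 = 31·4·34 = 4216; M2M3 = 4·34·36 = 4896; M3M4 = 34·36·32 = 39168.
Length 3: M1..M3: k=1: 0+4896+31·4·36=9360; k=2: 4216+0+31·34·36=42160 → min 9360 | M2..M4: k=2: 0+39168+4·34·32=43520; k=3: 4896+0+4·36·32=9504 → min 9504.
Top-level splits: k=1: (M1..M1)·(M2..M4) → 0+9504+31·4·32 = 13472; k=2: (M1..M2)·(M3..M4) → 4216+39168+31·34·32 = 77112; k=3: (M1..M3)·(M4..M4) → 9360+0+31·36·32 = 45072.
Best split is after M1, i.e. k = 1.

1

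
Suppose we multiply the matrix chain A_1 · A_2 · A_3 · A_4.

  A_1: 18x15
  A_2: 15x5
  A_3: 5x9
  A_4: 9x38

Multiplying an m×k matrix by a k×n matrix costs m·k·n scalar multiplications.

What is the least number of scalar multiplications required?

Adjacent pairs: A_1A_2 = 18·15·5 = 1350; A_2A_3 = 15·5·9 = 675; A_3A_4 = 5·9·38 = 1710.
Length 3: A_1..A_3: k=1: 0+675+18·15·9=3105; k=2: 1350+0+18·5·9=2160 → min 2160 | A_2..A_4: k=2: 0+1710+15·5·38=4560; k=3: 675+0+15·9·38=5805 → min 4560.
Length 4: A_1..A_4: k=1: 0+4560+18·15·38=14820; k=2: 1350+1710+18·5·38=6480; k=3: 2160+0+18·9·38=8316 → min 6480.
Optimal order: ((A_1 · A_2) · (A_3 · A_4)) with cost 6480.

6480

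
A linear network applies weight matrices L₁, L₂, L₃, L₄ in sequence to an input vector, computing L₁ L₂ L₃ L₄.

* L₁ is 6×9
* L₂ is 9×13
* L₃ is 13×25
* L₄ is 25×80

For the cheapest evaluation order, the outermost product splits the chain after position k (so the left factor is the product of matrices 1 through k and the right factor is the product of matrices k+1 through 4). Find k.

3

Adjacent pairs: L₁L₂ = 6·9·13 = 702; L₂L₃ = 9·13·25 = 2925; L₃L₄ = 13·25·80 = 26000.
Length 3: L₁..L₃: k=1: 0+2925+6·9·25=4275; k=2: 702+0+6·13·25=2652 → min 2652 | L₂..L₄: k=2: 0+26000+9·13·80=35360; k=3: 2925+0+9·25·80=20925 → min 20925.
Top-level splits: k=1: (L₁..L₁)·(L₂..L₄) → 0+20925+6·9·80 = 25245; k=2: (L₁..L₂)·(L₃..L₄) → 702+26000+6·13·80 = 32942; k=3: (L₁..L₃)·(L₄..L₄) → 2652+0+6·25·80 = 14652.
Best split is after L₃, i.e. k = 3.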